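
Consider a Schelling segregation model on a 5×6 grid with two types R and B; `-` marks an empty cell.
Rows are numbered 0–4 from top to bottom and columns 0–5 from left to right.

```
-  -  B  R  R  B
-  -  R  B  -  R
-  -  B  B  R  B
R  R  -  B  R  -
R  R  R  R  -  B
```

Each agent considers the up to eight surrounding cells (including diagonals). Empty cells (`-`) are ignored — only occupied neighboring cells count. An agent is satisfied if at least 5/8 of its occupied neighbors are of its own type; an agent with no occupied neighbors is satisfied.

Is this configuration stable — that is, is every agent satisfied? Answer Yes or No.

No

(0,2)B 1/3 unhappy
(0,3)R 2/4 unhappy
(0,4)R 2/4 unhappy
(0,5)B 0/2 unhappy
(1,2)R 1/5 unhappy
(1,3)B 3/7 unhappy
(1,5)R 2/4 unhappy
(2,2)B 3/5 unhappy
(2,3)B 3/6 unhappy
(2,4)R 2/6 unhappy
(2,5)B 0/3 unhappy
(3,0)R 3/3 ok
(3,1)R 4/5 ok
(3,3)B 2/6 unhappy
(3,4)R 2/6 unhappy
(4,0)R 3/3 ok
(4,1)R 4/4 ok
(4,2)R 3/4 ok
(4,3)R 2/3 ok
(4,5)B 0/1 unhappy
For instance (0,2) has only 1/3 same-type neighbors, below 5/8.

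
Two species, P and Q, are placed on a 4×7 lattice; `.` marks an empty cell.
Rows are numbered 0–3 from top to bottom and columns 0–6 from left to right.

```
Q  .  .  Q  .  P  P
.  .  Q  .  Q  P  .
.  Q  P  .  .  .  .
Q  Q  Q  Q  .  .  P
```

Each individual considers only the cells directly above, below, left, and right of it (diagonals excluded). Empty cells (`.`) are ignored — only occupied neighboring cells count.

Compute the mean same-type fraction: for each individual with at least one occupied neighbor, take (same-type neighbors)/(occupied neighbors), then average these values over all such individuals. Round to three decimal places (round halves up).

0.606

Row 0: (0,0)Q — no occupied neighbors · (0,3)Q — no occupied neighbors · (0,5)P 2/2 · (0,6)P 1/1
Row 1: (1,2)Q 0/1 · (1,4)Q 0/1 · (1,5)P 1/2
Row 2: (2,1)Q 1/2 · (2,2)P 0/3
Row 3: (3,0)Q 1/1 · (3,1)Q 3/3 · (3,2)Q 2/3 · (3,3)Q 1/1 · (3,6)P — no occupied neighbors
Sum over 11 individuals: 2/2 + 1/1 + 0/1 + 0/1 + 1/2 + 1/2 + 0/3 + 1/1 + 3/3 + 2/3 + 1/1 = 20/3; mean = 20/3 ÷ 11 = 20/33 = 0.606060… → 0.606.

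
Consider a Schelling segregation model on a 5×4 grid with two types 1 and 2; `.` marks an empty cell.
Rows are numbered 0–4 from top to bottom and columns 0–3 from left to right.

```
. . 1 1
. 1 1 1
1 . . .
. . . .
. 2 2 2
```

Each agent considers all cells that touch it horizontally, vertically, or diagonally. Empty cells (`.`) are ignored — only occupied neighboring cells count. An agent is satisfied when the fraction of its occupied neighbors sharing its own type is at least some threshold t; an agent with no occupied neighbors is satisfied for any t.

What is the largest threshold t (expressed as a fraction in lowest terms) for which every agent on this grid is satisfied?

1/1

(0,2)1 4/4
(0,3)1 3/3
(1,1)1 3/3
(1,2)1 4/4
(1,3)1 3/3
(2,0)1 1/1
(4,1)2 1/1
(4,2)2 2/2
(4,3)2 1/1
The smallest same-type fraction is 4/4 at (0,2), which reduces to 1/1. Any threshold above that leaves this agent unsatisfied.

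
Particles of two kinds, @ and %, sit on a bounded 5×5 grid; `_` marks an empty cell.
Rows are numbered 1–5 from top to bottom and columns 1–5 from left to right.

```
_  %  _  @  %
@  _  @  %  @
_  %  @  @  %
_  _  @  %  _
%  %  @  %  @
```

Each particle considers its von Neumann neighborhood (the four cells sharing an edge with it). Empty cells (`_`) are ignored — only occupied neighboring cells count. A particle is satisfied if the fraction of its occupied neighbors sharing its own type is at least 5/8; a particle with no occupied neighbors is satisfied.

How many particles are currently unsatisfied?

13

(1,2)% 0/0 ✓
(1,4)@ 0/2 ✗
(1,5)% 0/2 ✗
(2,1)@ 0/0 ✓
(2,3)@ 1/2 ✗
(2,4)% 0/4 ✗
(2,5)@ 0/3 ✗
(3,2)% 0/1 ✗
(3,3)@ 3/4 ✓
(3,4)@ 1/4 ✗
(3,5)% 0/2 ✗
(4,3)@ 2/3 ✓
(4,4)% 1/3 ✗
(5,1)% 1/1 ✓
(5,2)% 1/2 ✗
(5,3)@ 1/3 ✗
(5,4)% 1/3 ✗
(5,5)@ 0/1 ✗
Unsatisfied: (1,4), (1,5), (2,3), (2,4), (2,5), (3,2), (3,4), (3,5), (4,4), (5,2), (5,3), (5,4), (5,5) — 13 in total.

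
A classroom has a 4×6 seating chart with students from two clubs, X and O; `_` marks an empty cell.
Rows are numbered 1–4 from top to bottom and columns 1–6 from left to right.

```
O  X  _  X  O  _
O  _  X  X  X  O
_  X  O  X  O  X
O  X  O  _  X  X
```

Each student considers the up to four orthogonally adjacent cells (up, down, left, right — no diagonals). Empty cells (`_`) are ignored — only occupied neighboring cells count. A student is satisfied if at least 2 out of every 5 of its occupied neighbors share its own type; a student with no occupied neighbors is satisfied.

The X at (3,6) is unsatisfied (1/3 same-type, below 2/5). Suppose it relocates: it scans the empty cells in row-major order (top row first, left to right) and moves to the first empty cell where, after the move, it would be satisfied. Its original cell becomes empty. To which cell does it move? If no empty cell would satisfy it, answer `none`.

Vacating (3,6). Empty cells in order:
  (1,3): 3/3 same-type → satisfied — stop here.

(1,3)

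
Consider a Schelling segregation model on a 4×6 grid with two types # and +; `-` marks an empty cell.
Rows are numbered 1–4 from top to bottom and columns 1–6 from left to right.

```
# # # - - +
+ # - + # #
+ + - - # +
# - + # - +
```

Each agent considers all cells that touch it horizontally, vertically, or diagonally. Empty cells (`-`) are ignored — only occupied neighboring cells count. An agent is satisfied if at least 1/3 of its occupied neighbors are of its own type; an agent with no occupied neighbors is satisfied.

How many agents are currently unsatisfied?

Row 1: (1,1)# 2/3 ok · (1,2)# 3/4 ok · (1,3)# 2/3 ok · (1,6)+ 0/2 unhappy
Row 2: (2,1)+ 2/5 ok · (2,2)# 3/6 ok · (2,4)+ 0/3 unhappy · (2,5)# 2/5 ok · (2,6)# 2/4 ok
Row 3: (3,1)+ 2/4 ok · (3,2)+ 3/5 ok · (3,5)# 3/6 ok · (3,6)+ 1/4 unhappy
Row 4: (4,1)# 0/2 unhappy · (4,3)+ 1/2 ok · (4,4)# 1/2 ok · (4,6)+ 1/2 ok
Unsatisfied: (1,6), (2,4), (3,6), (4,1) — 4 in total.

4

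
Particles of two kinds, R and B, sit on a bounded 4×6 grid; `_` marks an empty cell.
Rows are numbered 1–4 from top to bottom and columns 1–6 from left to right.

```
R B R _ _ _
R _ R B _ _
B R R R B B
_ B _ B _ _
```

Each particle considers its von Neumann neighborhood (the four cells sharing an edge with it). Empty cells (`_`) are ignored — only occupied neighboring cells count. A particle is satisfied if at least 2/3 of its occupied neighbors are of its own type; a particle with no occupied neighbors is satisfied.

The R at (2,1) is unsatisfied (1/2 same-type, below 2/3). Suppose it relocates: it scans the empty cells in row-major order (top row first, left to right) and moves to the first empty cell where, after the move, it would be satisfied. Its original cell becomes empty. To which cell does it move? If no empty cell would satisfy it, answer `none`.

Vacating (2,1). Empty cells in order:
  (1,4): 1/2 same-type → still unsatisfied.
  (1,5): 0/0 same-type → satisfied — stop here.

(1,5)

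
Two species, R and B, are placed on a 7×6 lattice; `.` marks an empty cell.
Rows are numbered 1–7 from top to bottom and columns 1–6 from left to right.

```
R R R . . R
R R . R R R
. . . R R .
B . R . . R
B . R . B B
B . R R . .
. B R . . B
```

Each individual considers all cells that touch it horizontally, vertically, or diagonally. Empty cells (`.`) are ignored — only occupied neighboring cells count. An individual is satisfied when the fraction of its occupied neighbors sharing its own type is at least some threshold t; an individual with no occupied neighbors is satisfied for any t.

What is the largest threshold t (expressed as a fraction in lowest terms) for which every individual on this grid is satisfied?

1/3

(1,1)R 3/3
(1,2)R 4/4
(1,3)R 3/3
(1,6)R 2/2
(2,1)R 3/3
(2,2)R 4/4
(2,4)R 4/4
(2,5)R 5/5
(2,6)R 3/3
(3,4)R 4/4
(3,5)R 5/5
(4,1)B 1/1
(4,3)R 2/2
(4,6)R 1/3
(5,1)B 2/2
(5,3)R 3/3
(5,5)B 1/3
(5,6)B 1/2
(6,1)B 2/2
(6,3)R 3/4
(6,4)R 3/4
(7,2)B 1/3
(7,3)R 2/3
(7,6)B — no occupied neighbors
The smallest same-type fraction is 1/3 at (4,6), which reduces to 1/3. Any threshold above that leaves this individual unsatisfied.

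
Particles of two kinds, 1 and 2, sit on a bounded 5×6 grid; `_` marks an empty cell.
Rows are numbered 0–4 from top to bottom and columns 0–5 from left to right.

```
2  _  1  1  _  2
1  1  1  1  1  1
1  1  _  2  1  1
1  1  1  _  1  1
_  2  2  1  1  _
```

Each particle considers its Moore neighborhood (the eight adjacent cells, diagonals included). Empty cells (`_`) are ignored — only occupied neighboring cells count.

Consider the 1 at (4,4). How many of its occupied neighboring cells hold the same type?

Occupied neighbors of (4,4): (3,4)=1, (3,5)=1, (4,3)=1.
Same type (1): 3 of 3.

3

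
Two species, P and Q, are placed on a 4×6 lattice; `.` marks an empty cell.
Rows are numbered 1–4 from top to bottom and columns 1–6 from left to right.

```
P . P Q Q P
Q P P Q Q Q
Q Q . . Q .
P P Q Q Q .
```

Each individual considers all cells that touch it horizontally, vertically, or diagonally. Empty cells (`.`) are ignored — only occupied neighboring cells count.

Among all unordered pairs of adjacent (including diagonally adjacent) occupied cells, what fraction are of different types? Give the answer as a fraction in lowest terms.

17/41

Scan each occupied cell's neighbors to the right and below (and the two forward diagonals) so each pair is counted once.
Row 1: P(1,1)–Q(2,1)≠ P(1,1)–P(2,2)= P(1,3)–Q(1,4)≠ P(1,3)–P(2,3)= P(1,3)–Q(2,4)≠ P(1,3)–P(2,2)= Q(1,4)–Q(1,5)= Q(1,4)–Q(2,4)= Q(1,4)–Q(2,5)= Q(1,4)–P(2,3)≠ Q(1,5)–P(1,6)≠ Q(1,5)–Q(2,5)= Q(1,5)–Q(2,6)= Q(1,5)–Q(2,4)= P(1,6)–Q(2,6)≠ P(1,6)–Q(2,5)≠  → 7/16 unlike.
Row 2: Q(2,1)–P(2,2)≠ Q(2,1)–Q(3,1)= Q(2,1)–Q(3,2)= P(2,2)–P(2,3)= P(2,2)–Q(3,2)≠ P(2,2)–Q(3,1)≠ P(2,3)–Q(2,4)≠ P(2,3)–Q(3,2)≠ Q(2,4)–Q(2,5)= Q(2,4)–Q(3,5)= Q(2,5)–Q(2,6)= Q(2,5)–Q(3,5)= Q(2,6)–Q(3,5)=  → 5/13 unlike.
Row 3: Q(3,1)–Q(3,2)= Q(3,1)–P(4,1)≠ Q(3,1)–P(4,2)≠ Q(3,2)–P(4,2)≠ Q(3,2)–Q(4,3)= Q(3,2)–P(4,1)≠ Q(3,5)–Q(4,5)= Q(3,5)–Q(4,4)=  → 4/8 unlike.
Row 4: P(4,1)–P(4,2)= P(4,2)–Q(4,3)≠ Q(4,3)–Q(4,4)= Q(4,4)–Q(4,5)=  → 1/4 unlike.
Total adjacent occupied pairs: 41; unlike-type pairs: 17.
17/41 is already in lowest terms.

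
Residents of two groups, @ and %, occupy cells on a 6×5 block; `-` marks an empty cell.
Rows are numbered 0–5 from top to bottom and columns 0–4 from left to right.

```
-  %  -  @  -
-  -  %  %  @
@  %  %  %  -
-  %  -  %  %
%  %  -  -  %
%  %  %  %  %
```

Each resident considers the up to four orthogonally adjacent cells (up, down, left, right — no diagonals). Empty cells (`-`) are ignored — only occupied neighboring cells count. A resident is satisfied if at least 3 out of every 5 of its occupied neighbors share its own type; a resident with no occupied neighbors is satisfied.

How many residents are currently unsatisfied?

4

(0,1)% 0/0 ok
(0,3)@ 0/1 unhappy
(1,2)% 2/2 ok
(1,3)% 2/4 unhappy
(1,4)@ 0/1 unhappy
(2,0)@ 0/1 unhappy
(2,1)% 2/3 ok
(2,2)% 3/3 ok
(2,3)% 3/3 ok
(3,1)% 2/2 ok
(3,3)% 2/2 ok
(3,4)% 2/2 ok
(4,0)% 2/2 ok
(4,1)% 3/3 ok
(4,4)% 2/2 ok
(5,0)% 2/2 ok
(5,1)% 3/3 ok
(5,2)% 2/2 ok
(5,3)% 2/2 ok
(5,4)% 2/2 ok
Unsatisfied: (0,3), (1,3), (1,4), (2,0) — 4 in total.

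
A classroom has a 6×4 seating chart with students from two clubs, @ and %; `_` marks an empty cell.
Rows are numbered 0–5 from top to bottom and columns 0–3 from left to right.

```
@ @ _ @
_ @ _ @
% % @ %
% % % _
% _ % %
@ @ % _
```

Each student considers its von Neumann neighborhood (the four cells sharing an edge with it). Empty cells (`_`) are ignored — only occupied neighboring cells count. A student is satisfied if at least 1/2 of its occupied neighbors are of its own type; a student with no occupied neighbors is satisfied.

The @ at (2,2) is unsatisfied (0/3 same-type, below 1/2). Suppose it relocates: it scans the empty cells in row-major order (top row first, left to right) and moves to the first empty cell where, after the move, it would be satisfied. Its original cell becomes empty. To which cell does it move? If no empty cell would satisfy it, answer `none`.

Vacating (2,2). Empty cells in order:
  (0,2): 2/2 same-type → satisfied — stop here.

(0,2)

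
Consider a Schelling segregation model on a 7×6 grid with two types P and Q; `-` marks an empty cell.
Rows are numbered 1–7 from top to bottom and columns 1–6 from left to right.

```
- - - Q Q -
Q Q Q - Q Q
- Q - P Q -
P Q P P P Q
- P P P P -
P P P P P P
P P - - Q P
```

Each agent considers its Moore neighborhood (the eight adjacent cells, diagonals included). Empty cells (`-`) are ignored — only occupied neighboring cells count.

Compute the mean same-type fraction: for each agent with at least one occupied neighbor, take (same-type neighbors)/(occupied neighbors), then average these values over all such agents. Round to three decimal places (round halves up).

Row 1: (1,4)Q 3/3 · (1,5)Q 3/3
Row 2: (2,1)Q 2/2 · (2,2)Q 3/3 · (2,3)Q 3/4 · (2,5)Q 4/5 · (2,6)Q 3/3
Row 3: (3,2)Q 4/6 · (3,4)P 3/6 · (3,5)Q 3/6
Row 4: (4,1)P 1/3 · (4,2)Q 1/5 · (4,3)P 5/7 · (4,4)P 6/7 · (4,5)P 4/6 · (4,6)Q 1/3
Row 5: (5,2)P 6/7 · (5,3)P 7/8 · (5,4)P 8/8 · (5,5)P 6/7
Row 6: (6,1)P 4/4 · (6,2)P 6/6 · (6,3)P 6/6 · (6,4)P 5/6 · (6,5)P 5/6 · (6,6)P 3/4
Row 7: (7,1)P 3/3 · (7,2)P 4/4 · (7,5)Q 0/4 · (7,6)P 2/3
Sum over 30 agents: 3/3 + 3/3 + 2/2 + 3/3 + 3/4 + 4/5 + 3/3 + 4/6 + 3/6 + 3/6 + 1/3 + 1/5 + 5/7 + 6/7 + 4/6 + 1/3 + 6/7 + 7/8 + 8/8 + 6/7 + 4/4 + 6/6 + 6/6 + 5/6 + 5/6 + 3/4 + 3/3 + 4/4 + 0/4 + 2/3 = 3863/168; mean = 3863/168 ÷ 30 = 3863/5040 = 0.766468… → 0.766.

0.766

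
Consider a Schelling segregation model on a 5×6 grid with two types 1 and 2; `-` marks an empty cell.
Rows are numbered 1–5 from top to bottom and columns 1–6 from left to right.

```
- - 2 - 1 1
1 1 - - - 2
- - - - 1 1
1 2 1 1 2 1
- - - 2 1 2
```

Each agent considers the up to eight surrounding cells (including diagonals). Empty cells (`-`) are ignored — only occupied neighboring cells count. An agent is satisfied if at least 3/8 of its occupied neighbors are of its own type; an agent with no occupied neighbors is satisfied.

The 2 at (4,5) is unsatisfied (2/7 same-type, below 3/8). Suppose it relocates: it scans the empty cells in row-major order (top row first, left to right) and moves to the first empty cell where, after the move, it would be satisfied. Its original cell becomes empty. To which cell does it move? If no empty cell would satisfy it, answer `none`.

Vacating (4,5). Empty cells in order:
  (1,1): 0/2 same-type → still unsatisfied.
  (1,2): 1/3 same-type → still unsatisfied.
  (1,4): 1/2 same-type → satisfied — stop here.

(1,4)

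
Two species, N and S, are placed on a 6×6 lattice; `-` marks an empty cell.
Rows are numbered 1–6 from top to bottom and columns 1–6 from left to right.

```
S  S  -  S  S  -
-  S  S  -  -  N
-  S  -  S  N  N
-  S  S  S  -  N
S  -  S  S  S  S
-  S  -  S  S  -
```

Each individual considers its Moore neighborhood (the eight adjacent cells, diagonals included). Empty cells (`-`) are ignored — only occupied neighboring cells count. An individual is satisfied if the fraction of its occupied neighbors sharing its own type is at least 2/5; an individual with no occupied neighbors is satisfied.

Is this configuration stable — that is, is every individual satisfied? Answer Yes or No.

Yes

Row 1: (1,1)S 2/2 ✓ · (1,2)S 3/3 ✓ · (1,4)S 2/2 ✓ · (1,5)S 1/2 ✓
Row 2: (2,2)S 4/4 ✓ · (2,3)S 5/5 ✓ · (2,6)N 2/3 ✓
Row 3: (3,2)S 4/4 ✓ · (3,4)S 3/4 ✓ · (3,5)N 3/5 ✓ · (3,6)N 3/3 ✓
Row 4: (4,2)S 4/4 ✓ · (4,3)S 6/6 ✓ · (4,4)S 5/6 ✓ · (4,6)N 2/4 ✓
Row 5: (5,1)S 2/2 ✓ · (5,3)S 6/6 ✓ · (5,4)S 6/6 ✓ · (5,5)S 5/6 ✓ · (5,6)S 2/3 ✓
Row 6: (6,2)S 2/2 ✓ · (6,4)S 4/4 ✓ · (6,5)S 4/4 ✓
All meet the threshold, so the configuration is stable.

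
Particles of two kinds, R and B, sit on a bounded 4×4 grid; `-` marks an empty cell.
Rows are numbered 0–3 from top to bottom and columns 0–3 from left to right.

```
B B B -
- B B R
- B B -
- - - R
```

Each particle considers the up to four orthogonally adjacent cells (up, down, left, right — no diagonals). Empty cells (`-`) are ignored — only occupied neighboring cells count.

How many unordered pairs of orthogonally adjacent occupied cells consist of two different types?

Scan each occupied cell's neighbors to the right and below so each pair is counted once.
Row 0: B(0,0)–B(0,1)= B(0,1)–B(0,2)= B(0,1)–B(1,1)= B(0,2)–B(1,2)=  → 0/4 unlike.
Row 1: B(1,1)–B(1,2)= B(1,1)–B(2,1)= B(1,2)–R(1,3)≠ B(1,2)–B(2,2)=  → 1/4 unlike.
Row 2: B(2,1)–B(2,2)=  → 0/1 unlike.
Total adjacent occupied pairs: 9; unlike-type pairs: 1.

1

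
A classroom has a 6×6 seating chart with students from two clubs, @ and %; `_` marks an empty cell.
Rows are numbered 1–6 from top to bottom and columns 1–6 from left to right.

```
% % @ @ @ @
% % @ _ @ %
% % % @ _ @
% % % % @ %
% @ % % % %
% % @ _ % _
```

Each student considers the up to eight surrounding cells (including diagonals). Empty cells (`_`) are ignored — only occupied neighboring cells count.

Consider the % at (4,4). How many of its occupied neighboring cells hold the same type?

5

Occupied neighbors of (4,4): (3,3)=%, (3,4)=@, (4,3)=%, (4,5)=@, (5,3)=%, (5,4)=%, (5,5)=%.
Same type (%): 5 of 7.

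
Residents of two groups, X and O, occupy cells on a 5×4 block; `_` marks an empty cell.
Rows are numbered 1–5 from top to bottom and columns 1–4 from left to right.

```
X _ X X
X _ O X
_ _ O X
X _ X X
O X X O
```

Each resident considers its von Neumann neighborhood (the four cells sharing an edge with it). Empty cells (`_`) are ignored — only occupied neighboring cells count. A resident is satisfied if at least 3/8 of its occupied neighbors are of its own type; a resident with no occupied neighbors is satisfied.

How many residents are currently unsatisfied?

5

Row 1: (1,1)X 1/1 ok · (1,3)X 1/2 ok · (1,4)X 2/2 ok
Row 2: (2,1)X 1/1 ok · (2,3)O 1/3 unhappy · (2,4)X 2/3 ok
Row 3: (3,3)O 1/3 unhappy · (3,4)X 2/3 ok
Row 4: (4,1)X 0/1 unhappy · (4,3)X 2/3 ok · (4,4)X 2/3 ok
Row 5: (5,1)O 0/2 unhappy · (5,2)X 1/2 ok · (5,3)X 2/3 ok · (5,4)O 0/2 unhappy
Unsatisfied: (2,3), (3,3), (4,1), (5,1), (5,4) — 5 in total.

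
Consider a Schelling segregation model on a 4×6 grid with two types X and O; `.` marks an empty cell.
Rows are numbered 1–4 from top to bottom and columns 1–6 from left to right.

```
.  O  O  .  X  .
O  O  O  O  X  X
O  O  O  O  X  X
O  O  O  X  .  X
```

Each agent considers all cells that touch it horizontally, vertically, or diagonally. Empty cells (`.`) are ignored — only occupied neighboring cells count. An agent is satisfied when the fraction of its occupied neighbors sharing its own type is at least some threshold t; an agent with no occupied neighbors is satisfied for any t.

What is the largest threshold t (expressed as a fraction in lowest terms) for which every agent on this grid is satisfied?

1/4

Row 1: (1,2)O 4/4 · (1,3)O 4/4 · (1,5)X 2/3
Row 2: (2,1)O 4/4 · (2,2)O 7/7 · (2,3)O 7/7 · (2,4)O 4/7 · (2,5)X 4/6 · (2,6)X 4/4
Row 3: (3,1)O 5/5 · (3,2)O 8/8 · (3,3)O 7/8 · (3,4)O 4/7 · (3,5)X 5/7 · (3,6)X 4/4
Row 4: (4,1)O 3/3 · (4,2)O 5/5 · (4,3)O 4/5 · (4,4)X 1/4 · (4,6)X 2/2
The smallest same-type fraction is 1/4 at (4,4), which reduces to 1/4. Any threshold above that leaves this agent unsatisfied.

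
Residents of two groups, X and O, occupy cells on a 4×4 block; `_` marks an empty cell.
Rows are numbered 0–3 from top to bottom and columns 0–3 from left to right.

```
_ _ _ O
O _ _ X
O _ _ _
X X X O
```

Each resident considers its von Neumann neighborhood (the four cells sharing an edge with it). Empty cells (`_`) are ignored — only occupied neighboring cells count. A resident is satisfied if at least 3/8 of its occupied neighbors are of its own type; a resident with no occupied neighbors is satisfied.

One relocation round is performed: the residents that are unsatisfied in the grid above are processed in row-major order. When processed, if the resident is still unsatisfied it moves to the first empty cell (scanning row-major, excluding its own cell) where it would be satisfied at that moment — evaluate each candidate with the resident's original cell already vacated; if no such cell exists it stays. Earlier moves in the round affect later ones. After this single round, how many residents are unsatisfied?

0

Initially unsatisfied (in order): (0,3), (1,3), (3,3).
  (0,3) → (0,0).
  (1,3): now satisfied by earlier moves; stays.
  (3,3) → (0,1).
Resulting grid:
O O _ _
O _ _ X
O _ _ _
X X X _
All satisfied now.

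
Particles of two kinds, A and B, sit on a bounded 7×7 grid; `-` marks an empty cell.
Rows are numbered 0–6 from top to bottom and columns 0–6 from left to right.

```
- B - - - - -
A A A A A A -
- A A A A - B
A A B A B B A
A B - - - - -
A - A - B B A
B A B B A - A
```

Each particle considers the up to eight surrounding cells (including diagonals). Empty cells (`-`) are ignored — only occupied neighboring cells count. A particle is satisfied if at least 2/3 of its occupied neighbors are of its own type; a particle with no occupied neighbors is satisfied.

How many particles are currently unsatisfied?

(0,1)B 0/3 not
(1,0)A 2/3 satisfied
(1,1)A 4/5 satisfied
(1,2)A 5/6 satisfied
(1,3)A 5/5 satisfied
(1,4)A 4/4 satisfied
(1,5)A 2/3 satisfied
(2,1)A 6/7 satisfied
(2,2)A 7/8 satisfied
(2,3)A 6/8 satisfied
(2,4)A 5/7 satisfied
(2,6)B 1/3 not
(3,0)A 3/4 satisfied
(3,1)A 4/6 satisfied
(3,2)B 1/6 not
(3,3)A 3/5 not
(3,4)B 1/4 not
(3,5)B 2/4 not
(3,6)A 0/2 not
(4,0)A 3/4 satisfied
(4,1)B 1/6 not
(5,0)A 2/4 not
(5,2)A 1/4 not
(5,4)B 2/3 satisfied
(5,5)B 1/4 not
(5,6)A 1/2 not
(6,0)B 0/2 not
(6,1)A 2/4 not
(6,2)B 1/3 not
(6,3)B 2/4 not
(6,4)A 0/3 not
(6,6)A 1/2 not
Unsatisfied: (0,1), (2,6), (3,2), (3,3), (3,4), (3,5), (3,6), (4,1), (5,0), (5,2), (5,5), (5,6), (6,0), (6,1), (6,2), (6,3), (6,4), (6,6) — 18 in total.

18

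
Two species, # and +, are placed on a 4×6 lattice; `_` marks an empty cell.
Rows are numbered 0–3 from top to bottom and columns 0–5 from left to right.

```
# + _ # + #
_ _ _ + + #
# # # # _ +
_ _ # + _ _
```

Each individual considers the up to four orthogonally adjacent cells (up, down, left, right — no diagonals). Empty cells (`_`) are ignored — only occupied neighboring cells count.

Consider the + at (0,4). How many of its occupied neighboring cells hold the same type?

Occupied neighbors of (0,4): (1,4)=+, (0,3)=#, (0,5)=#.
Same type (+): 1 of 3.

1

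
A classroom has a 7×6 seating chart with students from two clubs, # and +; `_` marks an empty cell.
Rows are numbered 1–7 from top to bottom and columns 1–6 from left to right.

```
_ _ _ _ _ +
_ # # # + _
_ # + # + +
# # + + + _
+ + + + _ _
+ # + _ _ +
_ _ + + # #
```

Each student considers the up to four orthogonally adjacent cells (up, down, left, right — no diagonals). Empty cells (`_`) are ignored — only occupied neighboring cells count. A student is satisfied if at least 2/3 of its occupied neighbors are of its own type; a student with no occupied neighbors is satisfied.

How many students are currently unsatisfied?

Row 1: (1,6)+ 0/0 satisfied
Row 2: (2,2)# 2/2 satisfied · (2,3)# 2/3 satisfied · (2,4)# 2/3 satisfied · (2,5)+ 1/2 not
Row 3: (3,2)# 2/3 satisfied · (3,3)+ 1/4 not · (3,4)# 1/4 not · (3,5)+ 3/4 satisfied · (3,6)+ 1/1 satisfied
Row 4: (4,1)# 1/2 not · (4,2)# 2/4 not · (4,3)+ 3/4 satisfied · (4,4)+ 3/4 satisfied · (4,5)+ 2/2 satisfied
Row 5: (5,1)+ 2/3 satisfied · (5,2)+ 2/4 not · (5,3)+ 4/4 satisfied · (5,4)+ 2/2 satisfied
Row 6: (6,1)+ 1/2 not · (6,2)# 0/3 not · (6,3)+ 2/3 satisfied · (6,6)+ 0/1 not
Row 7: (7,3)+ 2/2 satisfied · (7,4)+ 1/2 not · (7,5)# 1/2 not · (7,6)# 1/2 not
Unsatisfied: (2,5), (3,3), (3,4), (4,1), (4,2), (5,2), (6,1), (6,2), (6,6), (7,4), (7,5), (7,6) — 12 in total.

12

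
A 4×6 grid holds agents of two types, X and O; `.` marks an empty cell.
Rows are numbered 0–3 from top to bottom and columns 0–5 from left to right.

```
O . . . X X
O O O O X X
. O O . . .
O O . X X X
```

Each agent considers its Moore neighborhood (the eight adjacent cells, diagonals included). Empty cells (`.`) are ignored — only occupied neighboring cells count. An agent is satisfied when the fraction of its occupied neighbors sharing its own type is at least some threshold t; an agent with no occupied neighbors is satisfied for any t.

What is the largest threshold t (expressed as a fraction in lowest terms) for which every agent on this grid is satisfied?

(0,0)O 2/2
(0,4)X 3/4
(0,5)X 3/3
(1,0)O 3/3
(1,1)O 5/5
(1,2)O 4/4
(1,3)O 2/4
(1,4)X 3/4
(1,5)X 3/3
(2,1)O 6/6
(2,2)O 5/6
(3,0)O 2/2
(3,1)O 3/3
(3,3)X 1/2
(3,4)X 2/2
(3,5)X 1/1
The smallest same-type fraction is 2/4 at (1,3), which reduces to 1/2. Any threshold above that leaves this agent unsatisfied.

1/2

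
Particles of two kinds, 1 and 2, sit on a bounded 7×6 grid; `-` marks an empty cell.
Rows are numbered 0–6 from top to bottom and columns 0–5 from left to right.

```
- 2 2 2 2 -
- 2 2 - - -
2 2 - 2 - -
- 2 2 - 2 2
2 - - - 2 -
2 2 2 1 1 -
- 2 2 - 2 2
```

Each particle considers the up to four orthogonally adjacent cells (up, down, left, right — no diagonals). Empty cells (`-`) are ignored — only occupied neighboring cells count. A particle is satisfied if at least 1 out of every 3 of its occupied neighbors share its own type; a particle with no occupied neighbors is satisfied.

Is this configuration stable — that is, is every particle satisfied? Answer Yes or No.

Yes

(0,1)2 2/2 ✓
(0,2)2 3/3 ✓
(0,3)2 2/2 ✓
(0,4)2 1/1 ✓
(1,1)2 3/3 ✓
(1,2)2 2/2 ✓
(2,0)2 1/1 ✓
(2,1)2 3/3 ✓
(2,3)2 0/0 ✓
(3,1)2 2/2 ✓
(3,2)2 1/1 ✓
(3,4)2 2/2 ✓
(3,5)2 1/1 ✓
(4,0)2 1/1 ✓
(4,4)2 1/2 ✓
(5,0)2 2/2 ✓
(5,1)2 3/3 ✓
(5,2)2 2/3 ✓
(5,3)1 1/2 ✓
(5,4)1 1/3 ✓
(6,1)2 2/2 ✓
(6,2)2 2/2 ✓
(6,4)2 1/2 ✓
(6,5)2 1/1 ✓
All meet the threshold, so the configuration is stable.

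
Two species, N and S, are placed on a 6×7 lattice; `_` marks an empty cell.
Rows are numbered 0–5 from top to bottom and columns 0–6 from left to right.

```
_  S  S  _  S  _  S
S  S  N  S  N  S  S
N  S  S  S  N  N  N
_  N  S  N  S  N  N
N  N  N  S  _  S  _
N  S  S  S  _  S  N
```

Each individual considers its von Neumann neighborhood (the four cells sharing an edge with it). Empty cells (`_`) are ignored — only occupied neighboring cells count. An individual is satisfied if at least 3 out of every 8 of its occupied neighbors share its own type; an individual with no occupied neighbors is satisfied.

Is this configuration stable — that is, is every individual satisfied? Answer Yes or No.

No

Row 0: (0,1)S 2/2 ✓ · (0,2)S 1/2 ✓ · (0,4)S 0/1 ✗ · (0,6)S 1/1 ✓
Row 1: (1,0)S 1/2 ✓ · (1,1)S 3/4 ✓ · (1,2)N 0/4 ✗ · (1,3)S 1/3 ✗ · (1,4)N 1/4 ✗ · (1,5)S 1/3 ✗ · (1,6)S 2/3 ✓
Row 2: (2,0)N 0/2 ✗ · (2,1)S 2/4 ✓ · (2,2)S 3/4 ✓ · (2,3)S 2/4 ✓ · (2,4)N 2/4 ✓ · (2,5)N 3/4 ✓ · (2,6)N 2/3 ✓
Row 3: (3,1)N 1/3 ✗ · (3,2)S 1/4 ✗ · (3,3)N 0/4 ✗ · (3,4)S 0/3 ✗ · (3,5)N 2/4 ✓ · (3,6)N 2/2 ✓
Row 4: (4,0)N 2/2 ✓ · (4,1)N 3/4 ✓ · (4,2)N 1/4 ✗ · (4,3)S 1/3 ✗ · (4,5)S 1/2 ✓
Row 5: (5,0)N 1/2 ✓ · (5,1)S 1/3 ✗ · (5,2)S 2/3 ✓ · (5,3)S 2/2 ✓ · (5,5)S 1/2 ✓ · (5,6)N 0/1 ✗
For instance (0,4) has only 0/1 same-type neighbors, below 3/8.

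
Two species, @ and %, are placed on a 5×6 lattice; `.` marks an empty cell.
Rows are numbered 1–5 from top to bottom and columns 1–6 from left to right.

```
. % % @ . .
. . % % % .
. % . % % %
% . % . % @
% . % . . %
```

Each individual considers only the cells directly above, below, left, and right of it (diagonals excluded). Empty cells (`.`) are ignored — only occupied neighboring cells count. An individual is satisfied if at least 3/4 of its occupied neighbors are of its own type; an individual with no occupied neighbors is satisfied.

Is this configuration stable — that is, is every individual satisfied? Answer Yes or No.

(1,2)% 1/1 ok
(1,3)% 2/3 unhappy
(1,4)@ 0/2 unhappy
(2,3)% 2/2 ok
(2,4)% 3/4 ok
(2,5)% 2/2 ok
(3,2)% 0/0 ok
(3,4)% 2/2 ok
(3,5)% 4/4 ok
(3,6)% 1/2 unhappy
(4,1)% 1/1 ok
(4,3)% 1/1 ok
(4,5)% 1/2 unhappy
(4,6)@ 0/3 unhappy
(5,1)% 1/1 ok
(5,3)% 1/1 ok
(5,6)% 0/1 unhappy
For instance (1,3) has only 2/3 same-type neighbors, below 3/4.

No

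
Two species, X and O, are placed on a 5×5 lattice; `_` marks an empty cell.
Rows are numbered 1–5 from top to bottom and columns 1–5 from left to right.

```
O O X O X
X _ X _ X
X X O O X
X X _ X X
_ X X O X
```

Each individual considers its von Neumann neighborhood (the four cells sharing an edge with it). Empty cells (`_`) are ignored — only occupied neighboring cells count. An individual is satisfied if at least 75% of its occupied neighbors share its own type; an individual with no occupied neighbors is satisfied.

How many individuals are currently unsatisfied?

15

(1,1)O 1/2 ✗
(1,2)O 1/2 ✗
(1,3)X 1/3 ✗
(1,4)O 0/2 ✗
(1,5)X 1/2 ✗
(2,1)X 1/2 ✗
(2,3)X 1/2 ✗
(2,5)X 2/2 ✓
(3,1)X 3/3 ✓
(3,2)X 2/3 ✗
(3,3)O 1/3 ✗
(3,4)O 1/3 ✗
(3,5)X 2/3 ✗
(4,1)X 2/2 ✓
(4,2)X 3/3 ✓
(4,4)X 1/3 ✗
(4,5)X 3/3 ✓
(5,2)X 2/2 ✓
(5,3)X 1/2 ✗
(5,4)O 0/3 ✗
(5,5)X 1/2 ✗
Unsatisfied: (1,1), (1,2), (1,3), (1,4), (1,5), (2,1), (2,3), (3,2), (3,3), (3,4), (3,5), (4,4), (5,3), (5,4), (5,5) — 15 in total.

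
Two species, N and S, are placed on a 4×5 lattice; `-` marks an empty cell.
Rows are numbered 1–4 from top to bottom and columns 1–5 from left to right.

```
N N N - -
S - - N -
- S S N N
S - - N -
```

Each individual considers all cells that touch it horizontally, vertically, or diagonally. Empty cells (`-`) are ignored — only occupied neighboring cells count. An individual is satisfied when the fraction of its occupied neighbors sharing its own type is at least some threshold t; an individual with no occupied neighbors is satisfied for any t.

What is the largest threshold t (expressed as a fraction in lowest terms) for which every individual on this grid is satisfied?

1/4

Row 1: (1,1)N 1/2 · (1,2)N 2/3 · (1,3)N 2/2
Row 2: (2,1)S 1/3 · (2,4)N 3/4
Row 3: (3,2)S 3/3 · (3,3)S 1/4 · (3,4)N 3/4 · (3,5)N 3/3
Row 4: (4,1)S 1/1 · (4,4)N 2/3
The smallest same-type fraction is 1/4 at (3,3), which reduces to 1/4. Any threshold above that leaves this individual unsatisfied.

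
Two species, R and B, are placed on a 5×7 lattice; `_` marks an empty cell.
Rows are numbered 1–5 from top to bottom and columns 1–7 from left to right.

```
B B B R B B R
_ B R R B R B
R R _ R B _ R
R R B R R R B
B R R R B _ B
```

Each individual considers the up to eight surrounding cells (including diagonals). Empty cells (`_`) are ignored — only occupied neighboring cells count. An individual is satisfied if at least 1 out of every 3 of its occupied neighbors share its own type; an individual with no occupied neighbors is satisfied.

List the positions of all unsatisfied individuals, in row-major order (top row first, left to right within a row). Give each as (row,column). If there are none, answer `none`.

Row 1: (1,1)B 2/2 ok · (1,2)B 3/4 ok · (1,3)B 2/5 ok · (1,4)R 2/5 ok · (1,5)B 2/5 ok · (1,6)B 3/5 ok · (1,7)R 1/3 ok
Row 2: (2,2)B 3/6 ok · (2,3)R 4/7 ok · (2,4)R 3/7 ok · (2,5)B 3/7 ok · (2,6)R 2/7 unhappy · (2,7)B 1/4 unhappy
Row 3: (3,1)R 3/4 ok · (3,2)R 4/6 ok · (3,4)R 4/7 ok · (3,5)B 1/7 unhappy · (3,7)R 2/4 ok
Row 4: (4,1)R 4/5 ok · (4,2)R 5/7 ok · (4,3)B 0/7 unhappy · (4,4)R 4/7 ok · (4,5)R 4/6 ok · (4,6)R 2/6 ok · (4,7)B 1/3 ok
Row 5: (5,1)B 0/3 unhappy · (5,2)R 3/5 ok · (5,3)R 4/5 ok · (5,4)R 3/5 ok · (5,5)B 0/4 unhappy · (5,7)B 1/2 ok

(2,6), (2,7), (3,5), (4,3), (5,1), (5,5)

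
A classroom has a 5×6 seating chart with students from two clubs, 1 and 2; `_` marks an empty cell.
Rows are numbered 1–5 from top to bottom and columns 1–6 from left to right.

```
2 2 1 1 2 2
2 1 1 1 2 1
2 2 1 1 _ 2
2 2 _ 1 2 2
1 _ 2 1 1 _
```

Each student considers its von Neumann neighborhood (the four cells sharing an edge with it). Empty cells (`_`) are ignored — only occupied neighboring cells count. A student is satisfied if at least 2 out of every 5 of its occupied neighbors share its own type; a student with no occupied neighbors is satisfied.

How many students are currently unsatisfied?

(1,1)2 2/2 ok
(1,2)2 1/3 unhappy
(1,3)1 2/3 ok
(1,4)1 2/3 ok
(1,5)2 2/3 ok
(1,6)2 1/2 ok
(2,1)2 2/3 ok
(2,2)1 1/4 unhappy
(2,3)1 4/4 ok
(2,4)1 3/4 ok
(2,5)2 1/3 unhappy
(2,6)1 0/3 unhappy
(3,1)2 3/3 ok
(3,2)2 2/4 ok
(3,3)1 2/3 ok
(3,4)1 3/3 ok
(3,6)2 1/2 ok
(4,1)2 2/3 ok
(4,2)2 2/2 ok
(4,4)1 2/3 ok
(4,5)2 1/3 unhappy
(4,6)2 2/2 ok
(5,1)1 0/1 unhappy
(5,3)2 0/1 unhappy
(5,4)1 2/3 ok
(5,5)1 1/2 ok
Unsatisfied: (1,2), (2,2), (2,5), (2,6), (4,5), (5,1), (5,3) — 7 in total.

7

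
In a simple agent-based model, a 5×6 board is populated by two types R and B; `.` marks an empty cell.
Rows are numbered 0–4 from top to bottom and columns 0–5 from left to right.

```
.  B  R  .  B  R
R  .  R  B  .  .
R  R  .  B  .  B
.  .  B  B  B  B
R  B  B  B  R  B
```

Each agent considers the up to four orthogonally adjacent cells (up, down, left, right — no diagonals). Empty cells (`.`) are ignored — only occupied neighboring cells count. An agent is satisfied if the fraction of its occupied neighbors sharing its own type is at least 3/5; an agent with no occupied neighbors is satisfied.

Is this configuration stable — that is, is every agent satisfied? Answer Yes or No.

No

(0,1)B 0/1 unhappy
(0,2)R 1/2 unhappy
(0,4)B 0/1 unhappy
(0,5)R 0/1 unhappy
(1,0)R 1/1 ok
(1,2)R 1/2 unhappy
(1,3)B 1/2 unhappy
(2,0)R 2/2 ok
(2,1)R 1/1 ok
(2,3)B 2/2 ok
(2,5)B 1/1 ok
(3,2)B 2/2 ok
(3,3)B 4/4 ok
(3,4)B 2/3 ok
(3,5)B 3/3 ok
(4,0)R 0/1 unhappy
(4,1)B 1/2 unhappy
(4,2)B 3/3 ok
(4,3)B 2/3 ok
(4,4)R 0/3 unhappy
(4,5)B 1/2 unhappy
For instance (0,1) has only 0/1 same-type neighbors, below 3/5.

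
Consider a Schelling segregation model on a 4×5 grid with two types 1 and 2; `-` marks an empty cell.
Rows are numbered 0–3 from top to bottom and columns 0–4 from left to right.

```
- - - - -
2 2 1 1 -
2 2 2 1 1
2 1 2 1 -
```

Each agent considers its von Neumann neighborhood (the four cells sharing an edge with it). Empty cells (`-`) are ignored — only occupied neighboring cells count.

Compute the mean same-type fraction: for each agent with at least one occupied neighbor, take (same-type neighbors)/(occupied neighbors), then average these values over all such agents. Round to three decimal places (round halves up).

0.641

Row 1: (1,0)2 2/2 · (1,1)2 2/3 · (1,2)1 1/3 · (1,3)1 2/2
Row 2: (2,0)2 3/3 · (2,1)2 3/4 · (2,2)2 2/4 · (2,3)1 3/4 · (2,4)1 1/1
Row 3: (3,0)2 1/2 · (3,1)1 0/3 · (3,2)2 1/3 · (3,3)1 1/2
Sum over 13 agents: 2/2 + 2/3 + 1/3 + 2/2 + 3/3 + 3/4 + 2/4 + 3/4 + 1/1 + 1/2 + 0/3 + 1/3 + 1/2 = 25/3; mean = 25/3 ÷ 13 = 25/39 = 0.641025… → 0.641.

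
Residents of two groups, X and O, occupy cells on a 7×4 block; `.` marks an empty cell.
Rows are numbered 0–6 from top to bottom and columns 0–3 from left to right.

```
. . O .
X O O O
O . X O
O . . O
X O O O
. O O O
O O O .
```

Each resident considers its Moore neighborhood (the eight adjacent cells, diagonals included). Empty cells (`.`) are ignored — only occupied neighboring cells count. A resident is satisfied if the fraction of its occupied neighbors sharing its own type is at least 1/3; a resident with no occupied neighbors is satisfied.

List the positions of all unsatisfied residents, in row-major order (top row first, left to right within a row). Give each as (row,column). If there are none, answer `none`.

(1,0), (2,2), (4,0)

(0,2)O 3/3 ok
(1,0)X 0/2 unhappy
(1,1)O 3/5 ok
(1,2)O 4/5 ok
(1,3)O 3/4 ok
(2,0)O 2/3 ok
(2,2)X 0/5 unhappy
(2,3)O 3/4 ok
(3,0)O 2/3 ok
(3,3)O 3/4 ok
(4,0)X 0/3 unhappy
(4,1)O 4/5 ok
(4,2)O 6/6 ok
(4,3)O 4/4 ok
(5,1)O 6/7 ok
(5,2)O 7/7 ok
(5,3)O 4/4 ok
(6,0)O 2/2 ok
(6,1)O 4/4 ok
(6,2)O 4/4 ok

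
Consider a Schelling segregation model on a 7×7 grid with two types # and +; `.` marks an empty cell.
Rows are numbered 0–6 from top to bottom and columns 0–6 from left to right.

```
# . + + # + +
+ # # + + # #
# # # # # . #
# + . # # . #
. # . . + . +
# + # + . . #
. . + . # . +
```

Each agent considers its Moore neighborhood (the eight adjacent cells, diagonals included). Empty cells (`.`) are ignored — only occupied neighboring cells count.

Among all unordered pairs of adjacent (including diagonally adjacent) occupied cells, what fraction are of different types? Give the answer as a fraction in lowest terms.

38/77

Scan each occupied cell's neighbors to the right and below (and the two forward diagonals) so each pair is counted once.
Row 0: #(0,0)–+(1,0)≠ #(0,0)–#(1,1)= +(0,2)–+(0,3)= +(0,2)–#(1,2)≠ +(0,2)–+(1,3)= +(0,2)–#(1,1)≠ +(0,3)–#(0,4)≠ +(0,3)–+(1,3)= +(0,3)–+(1,4)= +(0,3)–#(1,2)≠ #(0,4)–+(0,5)≠ #(0,4)–+(1,4)≠ #(0,4)–#(1,5)= #(0,4)–+(1,3)≠ +(0,5)–+(0,6)= +(0,5)–#(1,5)≠ +(0,5)–#(1,6)≠ +(0,5)–+(1,4)= +(0,6)–#(1,6)≠ +(0,6)–#(1,5)≠  → 12/20 unlike.
Row 1: +(1,0)–#(1,1)≠ +(1,0)–#(2,0)≠ +(1,0)–#(2,1)≠ #(1,1)–#(1,2)= #(1,1)–#(2,1)= #(1,1)–#(2,2)= #(1,1)–#(2,0)= #(1,2)–+(1,3)≠ #(1,2)–#(2,2)= #(1,2)–#(2,3)= #(1,2)–#(2,1)= +(1,3)–+(1,4)= +(1,3)–#(2,3)≠ +(1,3)–#(2,4)≠ +(1,3)–#(2,2)≠ +(1,4)–#(1,5)≠ +(1,4)–#(2,4)≠ +(1,4)–#(2,3)≠ #(1,5)–#(1,6)= #(1,5)–#(2,6)= #(1,5)–#(2,4)= #(1,6)–#(2,6)=  → 10/22 unlike.
Row 2: #(2,0)–#(2,1)= #(2,0)–#(3,0)= #(2,0)–+(3,1)≠ #(2,1)–#(2,2)= #(2,1)–+(3,1)≠ #(2,1)–#(3,0)= #(2,2)–#(2,3)= #(2,2)–#(3,3)= #(2,2)–+(3,1)≠ #(2,3)–#(2,4)= #(2,3)–#(3,3)= #(2,3)–#(3,4)= #(2,4)–#(3,4)= #(2,4)–#(3,3)= #(2,6)–#(3,6)=  → 3/15 unlike.
Row 3: #(3,0)–+(3,1)≠ #(3,0)–#(4,1)= +(3,1)–#(4,1)≠ #(3,3)–#(3,4)= #(3,3)–+(4,4)≠ #(3,4)–+(4,4)≠ #(3,6)–+(4,6)≠  → 5/7 unlike.
Row 4: #(4,1)–+(5,1)≠ #(4,1)–#(5,2)= #(4,1)–#(5,0)= +(4,4)–+(5,3)= +(4,6)–#(5,6)≠  → 2/5 unlike.
Row 5: #(5,0)–+(5,1)≠ +(5,1)–#(5,2)≠ +(5,1)–+(6,2)= #(5,2)–+(5,3)≠ #(5,2)–+(6,2)≠ +(5,3)–#(6,4)≠ +(5,3)–+(6,2)= #(5,6)–+(6,6)≠  → 6/8 unlike.
Total adjacent occupied pairs: 77; unlike-type pairs: 38.
38/77 is already in lowest terms.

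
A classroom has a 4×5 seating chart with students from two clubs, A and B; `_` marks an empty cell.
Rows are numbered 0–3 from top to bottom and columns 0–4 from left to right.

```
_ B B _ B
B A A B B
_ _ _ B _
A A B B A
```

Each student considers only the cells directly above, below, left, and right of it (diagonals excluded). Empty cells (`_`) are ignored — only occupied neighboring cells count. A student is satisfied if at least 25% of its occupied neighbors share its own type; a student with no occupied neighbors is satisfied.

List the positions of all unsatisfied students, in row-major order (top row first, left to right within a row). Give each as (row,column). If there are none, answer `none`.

(0,1)B 1/2 satisfied
(0,2)B 1/2 satisfied
(0,4)B 1/1 satisfied
(1,0)B 0/1 not
(1,1)A 1/3 satisfied
(1,2)A 1/3 satisfied
(1,3)B 2/3 satisfied
(1,4)B 2/2 satisfied
(2,3)B 2/2 satisfied
(3,0)A 1/1 satisfied
(3,1)A 1/2 satisfied
(3,2)B 1/2 satisfied
(3,3)B 2/3 satisfied
(3,4)A 0/1 not

(1,0), (3,4)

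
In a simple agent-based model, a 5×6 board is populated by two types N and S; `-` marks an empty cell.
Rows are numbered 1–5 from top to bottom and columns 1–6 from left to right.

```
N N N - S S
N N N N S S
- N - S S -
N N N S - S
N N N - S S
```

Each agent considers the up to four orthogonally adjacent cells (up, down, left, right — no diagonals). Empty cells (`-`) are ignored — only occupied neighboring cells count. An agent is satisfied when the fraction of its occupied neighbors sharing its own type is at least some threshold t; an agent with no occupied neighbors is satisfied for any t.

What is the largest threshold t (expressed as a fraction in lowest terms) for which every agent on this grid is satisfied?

(1,1)N 2/2
(1,2)N 3/3
(1,3)N 2/2
(1,5)S 2/2
(1,6)S 2/2
(2,1)N 2/2
(2,2)N 4/4
(2,3)N 3/3
(2,4)N 1/3
(2,5)S 3/4
(2,6)S 2/2
(3,2)N 2/2
(3,4)S 2/3
(3,5)S 2/2
(4,1)N 2/2
(4,2)N 4/4
(4,3)N 2/3
(4,4)S 1/2
(4,6)S 1/1
(5,1)N 2/2
(5,2)N 3/3
(5,3)N 2/2
(5,5)S 1/1
(5,6)S 2/2
The smallest same-type fraction is 1/3 at (2,4), which reduces to 1/3. Any threshold above that leaves this agent unsatisfied.

1/3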